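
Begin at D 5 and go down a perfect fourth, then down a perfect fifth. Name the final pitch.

D 4

Down a perfect fourth from D5: A4 (5 semitones down).
A perfect fifth down from A4 is D4.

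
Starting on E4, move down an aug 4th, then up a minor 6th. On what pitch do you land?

Gb4

Down an augmented fourth from E4: Bb3 (6 semitones down).
Up a minor sixth from Bb3: Gb4 (8 semitones up).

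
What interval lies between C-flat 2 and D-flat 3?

C to D spans two letter names (C-D), plus an octave, so the interval is some kind of ninth.
Cb2 to Db3 is 14 semitones, matching the major ninth exactly, so the quality is major.
(Equivalently, a compound major second: a major second plus an octave.)

major 9th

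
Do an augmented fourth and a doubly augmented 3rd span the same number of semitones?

An augmented fourth spans 6 semitones, and a doubly augmented third also spans 6 semitones — they're enharmonic.

Yes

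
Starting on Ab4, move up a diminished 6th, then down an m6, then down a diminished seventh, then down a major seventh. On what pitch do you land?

Cb3

A diminished sixth up from Ab4 is Fbb5.
Down a minor sixth from Fbb5: Abb4 (8 semitones down).
A diminished seventh down from Abb4 is Bb3.
Down a major seventh from Bb3: Cb3 (11 semitones down).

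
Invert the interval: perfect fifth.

P4

Inverted interval numbers add to nine, so a fifth pairs with a fourth (5 + 4 = 9).
Quality inverts too: perfect stays perfect. That makes the inversion a perfect fourth.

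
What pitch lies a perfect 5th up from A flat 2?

E flat 3

Five letter names up from A: E.
A perfect fifth is 7 semitones; 7 semitones up from Ab2 gives Eb3.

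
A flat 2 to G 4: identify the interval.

A to G spans seven letter names (A-B-C-D-E-F-G), plus an octave, so the interval is some kind of fourteenth.
Counting semitones, Ab2→G4 is 23, which is the major fourteenth.
(Equivalently, a compound major seventh: a major seventh plus an octave.)

major fourteenth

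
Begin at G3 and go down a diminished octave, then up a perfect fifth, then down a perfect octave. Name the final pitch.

A diminished octave down from G3 is G#2.
A perfect fifth up from G#2 is D#3.
D#3 down a perfect octave → D#2 (12 semitones).

D#2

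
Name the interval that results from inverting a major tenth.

First reduce the compound major tenth to its simple form, a major third.
The rule of nine gives the new number: 9 − 3 = 6, so a third becomes a sixth.
The quality also flips — major becomes minor — giving a minor sixth.

m6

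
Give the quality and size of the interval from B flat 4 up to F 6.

perfect twelfth

B to F spans five letter names (B-C-D-E-F), plus an octave, so the interval is some kind of twelfth.
Bb4 to F6 is 19 semitones, matching the perfect twelfth exactly, so the quality is perfect.
(Equivalently, a compound perfect fifth: a perfect fifth plus an octave.)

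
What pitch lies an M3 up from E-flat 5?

The third takes the letter from E up to G.
Moving 4 semitones up from Eb5 (the size of a major third) reaches G5.

G 5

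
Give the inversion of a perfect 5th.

The rule of nine gives the new number: 9 − 5 = 4, so a fifth becomes a fourth.
The quality also flips — perfect stays perfect — giving a perfect fourth.

P4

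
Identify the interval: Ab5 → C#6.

augmented 3rd

A to C spans three letter names (A-B-C), so the interval is some kind of third.
A major third would be 4 semitones; Ab5 to C#6 is 5, one semitone wider, so the interval is augmented.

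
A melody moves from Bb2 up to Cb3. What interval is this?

B to C spans two letter names (B-C) — that makes it a second of some quality.
A major second would be 2 semitones, but Bb2 to Cb3 is 1 — one semitone narrower, making it a minor second.

minor second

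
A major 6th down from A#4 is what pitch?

C#4

The sixth takes the letter from A down to C.
A major sixth is 9 semitones; 9 semitones down from A#4 gives C#4.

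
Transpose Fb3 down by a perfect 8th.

For an octave the letter name doesn't change: still F, an octave down.
A perfect octave is 12 semitones; 12 semitones down from Fb3 gives Fb2.

Fb2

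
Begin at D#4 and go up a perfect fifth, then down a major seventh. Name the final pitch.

B3

D#4 up a perfect fifth → A#4 (7 semitones).
A#4 down a major seventh → B3 (11 semitones).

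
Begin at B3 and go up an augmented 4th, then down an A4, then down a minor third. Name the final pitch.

G#3

B3 up an augmented fourth → E#4 (6 semitones).
E#4 down an augmented fourth → B3 (6 semitones).
B3 down a minor third → G#3 (3 semitones).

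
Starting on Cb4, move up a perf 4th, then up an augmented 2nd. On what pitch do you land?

Up a perfect fourth from Cb4: Fb4 (5 semitones up).
An augmented second up from Fb4 is G4.

G4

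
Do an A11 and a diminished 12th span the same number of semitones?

An augmented eleventh spans 18 semitones, and a diminished twelfth also spans 18 semitones — they're enharmonic.

Yes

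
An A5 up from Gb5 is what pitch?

Counting five letter names up from G lands on D.
An augmented fifth spans 8 semitones, so from Gb5 the target pitch is D6.

D6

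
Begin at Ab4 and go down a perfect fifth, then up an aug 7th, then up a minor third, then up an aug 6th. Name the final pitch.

C##6

A perfect fifth down from Ab4 is Db4.
Db4 up an augmented seventh → C#5 (12 semitones).
A minor third up from C#5 is E5.
E5 up an augmented sixth → C##6 (10 semitones).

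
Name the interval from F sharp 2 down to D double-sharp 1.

d10

Descending from F#2 to D##1 is the same interval as ascending D##1 to F#2.
D to F spans three letter names (D-E-F), plus an octave: a tenth.
D##1 to F#2 spans 14 semitones — two semitones narrower than the major tenth (16) — giving a diminished tenth.
(Equivalently, a compound diminished third: a diminished third plus an octave.)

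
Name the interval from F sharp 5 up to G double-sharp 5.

F to G spans two letter names (F-G), so the interval is some kind of second.
The major second is 2 semitones; here we have 3, one semitone wider: augmented.

augmented second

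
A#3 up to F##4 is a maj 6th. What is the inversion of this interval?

m3

Inverted interval numbers add to nine, so a sixth pairs with a third (6 + 3 = 9).
The quality also flips — major becomes minor — giving a minor third.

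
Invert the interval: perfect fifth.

Inverted interval numbers add to nine, so a fifth pairs with a fourth (5 + 4 = 9).
And perfect stays perfect under inversion, so we get a perfect fourth.

P4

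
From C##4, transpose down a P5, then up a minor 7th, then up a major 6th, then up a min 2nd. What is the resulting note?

A perfect fifth down from C##4 is F##3.
F##3 up a minor seventh → E#4 (10 semitones).
Up a major sixth from E#4: C##5 (9 semitones up).
C##5 up a minor second → D#5 (1 semitone).

D#5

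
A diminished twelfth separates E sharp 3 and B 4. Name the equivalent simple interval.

diminished 5th

Each octave removed subtracts seven from the number: 12 − 7 = 5.
So a diminished twelfth is an octave plus a diminished fifth. The quality is unchanged.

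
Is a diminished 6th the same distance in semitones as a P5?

Both span 7 semitones: a diminished sixth and a perfect fifth are the same chromatic distance.

Yes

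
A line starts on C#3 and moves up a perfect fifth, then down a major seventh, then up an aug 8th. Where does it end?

C#3 up a perfect fifth → G#3 (7 semitones).
A major seventh down from G#3 is A2.
A2 up an augmented octave → A#3 (13 semitones).

A#3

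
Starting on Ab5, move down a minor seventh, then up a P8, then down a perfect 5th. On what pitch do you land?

Ab5 down a minor seventh → Bb4 (10 semitones).
Up a perfect octave from Bb4: Bb5 (12 semitones up).
Down a perfect fifth from Bb5: Eb5 (7 semitones down).

Eb5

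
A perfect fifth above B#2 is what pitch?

The fifth takes the letter from B up to F.
Moving 7 semitones up from B#2 (the size of a perfect fifth) reaches F##3.

F##3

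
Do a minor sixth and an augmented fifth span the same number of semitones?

A minor sixth spans 8 semitones, and an augmented fifth also spans 8 semitones — they're enharmonic.

Yes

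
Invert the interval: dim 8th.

Interval numbers invert to sum to nine: 8 + 1 = 9, so an octave inverts to a unison.
The quality also flips — diminished becomes augmented — giving an augmented unison.

augmented 1st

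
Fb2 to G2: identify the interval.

F to G spans two letter names (F-G): a second.
A major second would be 2 semitones; Fb2 to G2 is 3, one semitone wider, so the interval is augmented.

augmented second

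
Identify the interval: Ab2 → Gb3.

A to G spans seven letter names (A-B-C-D-E-F-G): a seventh.
A major seventh would be 11 semitones, but Ab2 to Gb3 is 10 — one semitone narrower, making it a minor seventh.

minor 7th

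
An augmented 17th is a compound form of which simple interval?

Take out 2 octaves (14 from the number): 17 − 14 = 3.
That makes an augmented seventeenth a compound augmented third — 2 octaves plus an augmented third.

augmented 3rd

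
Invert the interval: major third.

minor sixth

The rule of nine gives the new number: 9 − 3 = 6, so a third becomes a sixth.
The quality also flips — major becomes minor — giving a minor sixth.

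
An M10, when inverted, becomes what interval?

First reduce the compound major tenth to its simple form, a major third.
Interval numbers invert to sum to nine: 3 + 6 = 9, so a third inverts to a sixth.
And major becomes minor under inversion, so we get a minor sixth.

minor sixth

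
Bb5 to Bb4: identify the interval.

Descending from Bb5 to Bb4 is the same interval as ascending Bb4 to Bb5.
B to B is the same letter name, plus an octave: an octave.
Counting semitones, Bb4→Bb5 is 12, which is the perfect octave.

P8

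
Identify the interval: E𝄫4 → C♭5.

major 6th

E to C spans six letter names (E-F-G-A-B-C), so the interval is some kind of sixth.
Counting semitones, Ebb4→Cb5 is 9, which is the major sixth.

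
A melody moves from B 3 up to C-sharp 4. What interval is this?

B to C spans two letter names (B-C), so the interval is some kind of second.
The major second spans 2 semitones, and B3 to C#4 is exactly 2 semitones — so this is a major second.

major second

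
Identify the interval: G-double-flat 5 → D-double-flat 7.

perfect twelfth

G to D spans five letter names (G-A-B-C-D), plus an octave — that makes it a twelfth of some quality.
The perfect twelfth spans 19 semitones, and Gbb5 to Dbb7 is exactly 19 semitones — so this is a perfect twelfth.
(Equivalently, a compound perfect fifth: a perfect fifth plus an octave.)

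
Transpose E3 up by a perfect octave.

An octave keeps the letter name E, an octave up from E.
Moving 12 semitones up from E3 (the size of a perfect octave) reaches E4.

E4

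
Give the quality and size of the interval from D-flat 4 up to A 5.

D to A spans five letter names (D-E-F-G-A), plus an octave: a twelfth.
The perfect twelfth is 19 semitones; here we have 20, one semitone wider: augmented.
(Equivalently, a compound augmented fifth: an augmented fifth plus an octave.)

augmented twelfth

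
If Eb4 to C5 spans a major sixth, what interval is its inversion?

m3

Inverted interval numbers add to nine, so a sixth pairs with a third (6 + 3 = 9).
The quality also flips — major becomes minor — giving a minor third.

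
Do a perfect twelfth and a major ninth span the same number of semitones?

19 semitones (perfect twelfth) vs 14 semitones (major ninth): not equal.

No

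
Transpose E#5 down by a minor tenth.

The tenth's letter: E down three letter names plus an octave → C.
Moving 15 semitones down from E#5 (the size of a minor tenth) reaches C##4.

C##4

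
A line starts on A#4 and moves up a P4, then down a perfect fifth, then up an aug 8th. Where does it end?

G##5

A#4 up a perfect fourth → D#5 (5 semitones).
Down a perfect fifth from D#5: G#4 (7 semitones down).
Up an augmented octave from G#4: G##5 (13 semitones up).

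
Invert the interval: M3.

Interval numbers invert to sum to nine: 3 + 6 = 9, so a third inverts to a sixth.
And major becomes minor under inversion, so we get a minor sixth.

minor 6th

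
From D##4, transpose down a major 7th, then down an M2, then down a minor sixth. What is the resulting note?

F##2

D##4 down a major seventh → E#3 (11 semitones).
Down a major second from E#3: D#3 (2 semitones down).
Down a minor sixth from D#3: F##2 (8 semitones down).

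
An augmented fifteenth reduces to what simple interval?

Take out an octave (7 from the number): 15 − 7 = 8.
That makes an augmented fifteenth a compound augmented octave — an octave plus an augmented octave.

augmented 8th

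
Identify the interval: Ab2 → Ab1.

Descending from Ab2 to Ab1 is the same interval as ascending Ab1 to Ab2.
A to A is the same letter name, plus an octave, so the interval is some kind of octave.
The perfect octave spans 12 semitones, and Ab1 to Ab2 is exactly 12 semitones — so this is a perfect octave.

perfect 8th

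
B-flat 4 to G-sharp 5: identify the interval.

augmented 6th

B to G spans six letter names (B-C-D-E-F-G), so the interval is some kind of sixth.
The major sixth is 9 semitones; here we have 10, one semitone wider: augmented.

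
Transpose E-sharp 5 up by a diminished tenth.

Counting three letter names plus an octave up from E lands on G.
Moving 14 semitones up from E#5 (the size of a diminished tenth) reaches G6.

G 6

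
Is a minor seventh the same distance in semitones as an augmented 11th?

No

A minor seventh is 10 semitones but an augmented eleventh is 18 semitones — different sizes.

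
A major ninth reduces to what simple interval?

major second

Subtracting seven from the interval number removes an octave: 9 − 7 = 2.
So a major ninth is an octave plus a major second. The quality is unchanged.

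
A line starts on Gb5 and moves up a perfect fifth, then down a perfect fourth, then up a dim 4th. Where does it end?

Up a perfect fifth from Gb5: Db6 (7 semitones up).
Db6 down a perfect fourth → Ab5 (5 semitones).
Up a diminished fourth from Ab5: Dbb6 (4 semitones up).

Dbb6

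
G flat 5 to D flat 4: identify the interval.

perfect 11th

Descending from Gb5 to Db4 is the same interval as ascending Db4 to Gb5.
D to G spans four letter names (D-E-F-G), plus an octave: an eleventh.
The perfect eleventh spans 17 semitones, and Db4 to Gb5 is exactly 17 semitones — so this is a perfect eleventh.
(Equivalently, a compound perfect fourth: a perfect fourth plus an octave.)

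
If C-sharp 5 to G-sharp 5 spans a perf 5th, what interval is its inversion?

The rule of nine gives the new number: 9 − 5 = 4, so a fifth becomes a fourth.
The quality also flips — perfect stays perfect — giving a perfect fourth.

P4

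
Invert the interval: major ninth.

First reduce the compound major ninth to its simple form, a major second.
The rule of nine gives the new number: 9 − 2 = 7, so a second becomes a seventh.
The quality also flips — major becomes minor — giving a minor seventh.

minor 7th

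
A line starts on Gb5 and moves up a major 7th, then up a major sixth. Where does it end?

D7

Gb5 up a major seventh → F6 (11 semitones).
A major sixth up from F6 is D7.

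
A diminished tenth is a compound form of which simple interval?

Take out an octave (7 from the number): 10 − 7 = 3.
Quality carries through unchanged, so the simple form is a diminished third.

diminished 3rd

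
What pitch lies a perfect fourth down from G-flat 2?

D-flat 2

Four letter names down from G: D.
A perfect fourth spans 5 semitones, so from Gb2 the target pitch is Db2.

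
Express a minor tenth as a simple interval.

Take out an octave (7 from the number): 10 − 7 = 3.
That makes a minor tenth a compound minor third — an octave plus a minor third.

minor 3rd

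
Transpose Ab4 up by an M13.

Six letters up from A (plus an octave) reaches F.
A major thirteenth spans 21 semitones, so from Ab4 the target pitch is F6.

F6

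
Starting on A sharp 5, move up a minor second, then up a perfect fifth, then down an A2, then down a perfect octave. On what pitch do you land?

A minor second up from A#5 is B5.
A perfect fifth up from B5 is F#6.
F#6 down an augmented second → Eb6 (3 semitones).
Down a perfect octave from Eb6: Eb5 (12 semitones down).

E flat 5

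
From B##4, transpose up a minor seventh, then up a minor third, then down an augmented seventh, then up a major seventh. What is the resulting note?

B##4 up a minor seventh → A##5 (10 semitones).
A##5 up a minor third → C##6 (3 semitones).
Down an augmented seventh from C##6: D5 (12 semitones down).
Up a major seventh from D5: C#6 (11 semitones up).

C#6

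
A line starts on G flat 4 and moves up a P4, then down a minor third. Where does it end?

Up a perfect fourth from Gb4: Cb5 (5 semitones up).
Down a minor third from Cb5: Ab4 (3 semitones down).

A flat 4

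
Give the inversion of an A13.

First reduce the compound augmented thirteenth to its simple form, an augmented sixth.
Interval numbers invert to sum to nine: 6 + 3 = 9, so a sixth inverts to a third.
The quality also flips — augmented becomes diminished — giving a diminished third.

d3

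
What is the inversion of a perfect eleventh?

First reduce the compound perfect eleventh to its simple form, a perfect fourth.
Interval numbers invert to sum to nine: 4 + 5 = 9, so a fourth inverts to a fifth.
The quality also flips — perfect stays perfect — giving a perfect fifth.

P5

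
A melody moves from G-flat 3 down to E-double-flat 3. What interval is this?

Descending from Gb3 to Ebb3 is the same interval as ascending Ebb3 to Gb3.
E to G spans three letter names (E-F-G) — that makes it a third of some quality.
Ebb3 to Gb3 is 4 semitones, matching the major third exactly, so the quality is major.

major 3rd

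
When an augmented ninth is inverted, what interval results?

diminished 7th

First reduce the compound augmented ninth to its simple form, an augmented second.
The rule of nine gives the new number: 9 − 2 = 7, so a second becomes a seventh.
Quality inverts too: augmented becomes diminished. That makes the inversion a diminished seventh.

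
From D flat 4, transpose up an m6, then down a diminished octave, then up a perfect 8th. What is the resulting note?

Up a minor sixth from Db4: Bbb4 (8 semitones up).
Bbb4 down a diminished octave → Bb3 (11 semitones).
Up a perfect octave from Bb3: Bb4 (12 semitones up).

B flat 4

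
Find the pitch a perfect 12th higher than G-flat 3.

D-flat 5

Five letters up from G (plus an octave) reaches D.
A perfect twelfth is 19 semitones; 19 semitones up from Gb3 gives Db5.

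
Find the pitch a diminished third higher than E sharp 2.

G 2

The third takes the letter from E up to G.
A diminished third spans 2 semitones, so from E#2 the target pitch is G2.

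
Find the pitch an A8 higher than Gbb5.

Gb6

An octave keeps the letter name G, an octave up from G.
An augmented octave spans 13 semitones, so from Gbb5 the target pitch is Gb6.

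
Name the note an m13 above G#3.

E5

Six letters up from G (plus an octave) reaches E.
A minor thirteenth is 20 semitones; 20 semitones up from G#3 gives E5.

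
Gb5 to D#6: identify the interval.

doubly augmented 5th

G to D spans five letter names (G-A-B-C-D): a fifth.
The perfect fifth is 7 semitones; here we have 9, two semitones wider: doubly augmented.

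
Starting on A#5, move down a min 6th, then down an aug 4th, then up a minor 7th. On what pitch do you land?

F#5

A#5 down a minor sixth → C##5 (8 semitones).
Down an augmented fourth from C##5: G#4 (6 semitones down).
Up a minor seventh from G#4: F#5 (10 semitones up).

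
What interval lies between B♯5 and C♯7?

B to C spans two letter names (B-C), plus an octave: a ninth.
B#5 to C#7 is 13 semitones, a half step short of the major ninth (14), so this is minor.
(Equivalently, a compound minor second: a minor second plus an octave.)

minor ninth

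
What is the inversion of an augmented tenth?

First reduce the compound augmented tenth to its simple form, an augmented third.
Inverted interval numbers add to nine, so a third pairs with a sixth (3 + 6 = 9).
The quality also flips — augmented becomes diminished — giving a diminished sixth.

d6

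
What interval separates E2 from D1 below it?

M9

Descending from E2 to D1 is the same interval as ascending D1 to E2.
D to E spans two letter names (D-E), plus an octave — that makes it a ninth of some quality.
Counting semitones, D1→E2 is 14, which is the major ninth.
(Equivalently, a compound major second: a major second plus an octave.)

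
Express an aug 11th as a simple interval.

A4

Subtracting seven from the interval number removes an octave: 11 − 7 = 4.
Quality carries through unchanged, so the simple form is an augmented fourth.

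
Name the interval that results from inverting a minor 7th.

The rule of nine gives the new number: 9 − 7 = 2, so a seventh becomes a second.
And minor becomes major under inversion, so we get a major second.

major second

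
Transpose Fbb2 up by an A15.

A fifteenth keeps the letter name F, two octaves up from F.
An augmented fifteenth is 25 semitones; 25 semitones up from Fbb2 gives Fb4.

Fb4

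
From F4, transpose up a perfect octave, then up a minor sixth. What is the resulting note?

A perfect octave up from F4 is F5.
Up a minor sixth from F5: Db6 (8 semitones up).

Db6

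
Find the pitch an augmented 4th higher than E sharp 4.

A double-sharp 4

The fourth takes the letter from E up to A.
An augmented fourth is 6 semitones; 6 semitones up from E#4 gives A##4.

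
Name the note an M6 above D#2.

B#2

Six letter names up from D: B.
A major sixth spans 9 semitones, so from D#2 the target pitch is B#2.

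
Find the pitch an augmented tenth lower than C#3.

Counting three letter names plus an octave down from C lands on A.
An augmented tenth spans 17 semitones, so from C#3 the target pitch is Ab1.

Ab1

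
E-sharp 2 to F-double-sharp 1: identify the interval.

Descending from E#2 to F##1 is the same interval as ascending F##1 to E#2.
F to E spans seven letter names (F-G-A-B-C-D-E): a seventh.
F##1 to E#2 is 10 semitones, a half step short of the major seventh (11), so this is minor.

minor 7th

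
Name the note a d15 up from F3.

Fb5

The letter stays F (same as the start), shifted two octaves up.
Moving 23 semitones up from F3 (the size of a diminished fifteenth) reaches Fb5.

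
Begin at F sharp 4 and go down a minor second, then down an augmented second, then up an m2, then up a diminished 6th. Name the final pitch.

C double-flat 5

F#4 down a minor second → E#4 (1 semitone).
E#4 down an augmented second → D4 (3 semitones).
D4 up a minor second → Eb4 (1 semitone).
Eb4 up a diminished sixth → Cbb5 (7 semitones).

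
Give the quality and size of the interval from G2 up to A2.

major second

G to A spans two letter names (G-A) — that makes it a second of some quality.
The major second spans 2 semitones, and G2 to A2 is exactly 2 semitones — so this is a major second.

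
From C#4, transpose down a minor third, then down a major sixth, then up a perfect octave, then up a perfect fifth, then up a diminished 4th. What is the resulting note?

C#4 down a minor third → A#3 (3 semitones).
Down a major sixth from A#3: C#3 (9 semitones down).
A perfect octave up from C#3 is C#4.
C#4 up a perfect fifth → G#4 (7 semitones).
Up a diminished fourth from G#4: C5 (4 semitones up).

C5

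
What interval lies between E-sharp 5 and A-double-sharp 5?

E to A spans four letter names (E-F-G-A): a fourth.
E#5 to A##5 spans 6 semitones — one semitone wider than the perfect fourth (5) — giving an augmented fourth.

augmented 4th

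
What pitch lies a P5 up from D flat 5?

Counting five letter names up from D lands on A.
A perfect fifth spans 7 semitones, so from Db5 the target pitch is Ab5.

A flat 5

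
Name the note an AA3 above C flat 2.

Counting three letter names up from C lands on E.
A doubly augmented third spans 6 semitones, so from Cb2 the target pitch is E#2.

E sharp 2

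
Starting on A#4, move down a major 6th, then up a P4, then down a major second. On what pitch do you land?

E4

A major sixth down from A#4 is C#4.
C#4 up a perfect fourth → F#4 (5 semitones).
Down a major second from F#4: E4 (2 semitones down).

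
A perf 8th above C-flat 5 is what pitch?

C-flat 6

The letter stays C (same as the start), shifted an octave up.
A perfect octave is 12 semitones; 12 semitones up from Cb5 gives Cb6.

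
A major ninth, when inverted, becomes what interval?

m7

First reduce the compound major ninth to its simple form, a major second.
The rule of nine gives the new number: 9 − 2 = 7, so a second becomes a seventh.
Quality inverts too: major becomes minor. That makes the inversion a minor seventh.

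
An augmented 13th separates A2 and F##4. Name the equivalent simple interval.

A6

Each octave removed subtracts seven from the number: 13 − 7 = 6.
Quality carries through unchanged, so the simple form is an augmented sixth.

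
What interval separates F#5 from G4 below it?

Descending from F#5 to G4 is the same interval as ascending G4 to F#5.
G to F spans seven letter names (G-A-B-C-D-E-F): a seventh.
G4 to F#5 is 11 semitones, matching the major seventh exactly, so the quality is major.

M7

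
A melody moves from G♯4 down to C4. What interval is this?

augmented 5th

Descending from G#4 to C4 is the same interval as ascending C4 to G#4.
C to G spans five letter names (C-D-E-F-G), so the interval is some kind of fifth.
The perfect fifth is 7 semitones; here we have 8, one semitone wider: augmented.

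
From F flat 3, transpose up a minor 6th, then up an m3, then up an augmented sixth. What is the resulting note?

Up a minor sixth from Fb3: Dbb4 (8 semitones up).
A minor third up from Dbb4 is Fbb4.
Up an augmented sixth from Fbb4: Db5 (10 semitones up).

D flat 5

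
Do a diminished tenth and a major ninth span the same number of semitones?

Yes

Both span 14 semitones: a diminished tenth and a major ninth are the same chromatic distance.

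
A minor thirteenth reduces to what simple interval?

Each octave removed subtracts seven from the number: 13 − 7 = 6.
Quality carries through unchanged, so the simple form is a minor sixth.

m6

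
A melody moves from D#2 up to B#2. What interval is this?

D to B spans six letter names (D-E-F-G-A-B): a sixth.
D#2 to B#2 is 9 semitones, matching the major sixth exactly, so the quality is major.

major sixth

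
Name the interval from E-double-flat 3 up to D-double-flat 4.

m7

E to D spans seven letter names (E-F-G-A-B-C-D) — that makes it a seventh of some quality.
Ebb3 to Dbb4 is 10 semitones, a half step short of the major seventh (11), so this is minor.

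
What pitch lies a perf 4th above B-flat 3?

Counting four letter names up from B lands on E.
A perfect fourth is 5 semitones; 5 semitones up from Bb3 gives Eb4.

E-flat 4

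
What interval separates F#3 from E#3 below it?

minor second

Descending from F#3 to E#3 is the same interval as ascending E#3 to F#3.
E to F spans two letter names (E-F) — that makes it a second of some quality.
E#3 to F#3 is 1 semitone, a half step short of the major second (2), so this is minor.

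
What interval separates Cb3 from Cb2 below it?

perfect octave

Descending from Cb3 to Cb2 is the same interval as ascending Cb2 to Cb3.
C to C is the same letter name, plus an octave, so the interval is some kind of octave.
Counting semitones, Cb2→Cb3 is 12, which is the perfect octave.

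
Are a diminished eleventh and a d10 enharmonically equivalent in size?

A diminished eleventh is 16 semitones but a diminished tenth is 14 semitones — different sizes.

No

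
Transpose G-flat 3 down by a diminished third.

E 3

The third takes the letter from G down to E.
Moving 2 semitones down from Gb3 (the size of a diminished third) reaches E3.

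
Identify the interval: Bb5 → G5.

Descending from Bb5 to G5 is the same interval as ascending G5 to Bb5.
G to B spans three letter names (G-A-B): a third.
G5 to Bb5 is 3 semitones, a half step short of the major third (4), so this is minor.

m3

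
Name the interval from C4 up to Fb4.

C to F spans four letter names (C-D-E-F), so the interval is some kind of fourth.
C4 to Fb4 spans 4 semitones — one semitone narrower than the perfect fourth (5) — giving a diminished fourth.

diminished 4th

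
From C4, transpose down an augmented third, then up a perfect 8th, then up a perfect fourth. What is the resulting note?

Down an augmented third from C4: Abb3 (5 semitones down).
A perfect octave up from Abb3 is Abb4.
A perfect fourth up from Abb4 is Dbb5.

Dbb5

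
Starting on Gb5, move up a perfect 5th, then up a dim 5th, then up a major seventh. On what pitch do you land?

Gb7

Gb5 up a perfect fifth → Db6 (7 semitones).
A diminished fifth up from Db6 is Abb6.
Up a major seventh from Abb6: Gb7 (11 semitones up).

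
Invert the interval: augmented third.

d6

Inverted interval numbers add to nine, so a third pairs with a sixth (3 + 6 = 9).
Quality inverts too: augmented becomes diminished. That makes the inversion a diminished sixth.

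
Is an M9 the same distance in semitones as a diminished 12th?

No

A major ninth spans 14 semitones; a diminished twelfth spans 18 semitones. They differ by 4.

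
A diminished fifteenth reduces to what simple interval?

diminished octave

Take out an octave (7 from the number): 15 − 7 = 8.
Quality carries through unchanged, so the simple form is a diminished octave.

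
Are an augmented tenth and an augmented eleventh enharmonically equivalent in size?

An augmented tenth is 17 semitones but an augmented eleventh is 18 semitones — different sizes.

No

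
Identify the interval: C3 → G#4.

C to G spans five letter names (C-D-E-F-G), plus an octave: a twelfth.
C3 to G#4 spans 20 semitones — one semitone wider than the perfect twelfth (19) — giving an augmented twelfth.
(Equivalently, a compound augmented fifth: an augmented fifth plus an octave.)

augmented twelfth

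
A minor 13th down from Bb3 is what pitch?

Six letters down from B (plus an octave) reaches D.
Moving 20 semitones down from Bb3 (the size of a minor thirteenth) reaches D2.

D2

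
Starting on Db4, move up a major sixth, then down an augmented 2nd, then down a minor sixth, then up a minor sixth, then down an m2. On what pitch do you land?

Db4 up a major sixth → Bb4 (9 semitones).
An augmented second down from Bb4 is Abb4.
Down a minor sixth from Abb4: Cb4 (8 semitones down).
Cb4 up a minor sixth → Abb4 (8 semitones).
Down a minor second from Abb4: Gb4 (1 semitone down).

Gb4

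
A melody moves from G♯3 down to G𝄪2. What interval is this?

d8

Descending from G#3 to G##2 is the same interval as ascending G##2 to G#3.
G to G is the same letter name, plus an octave, so the interval is some kind of octave.
G##2 to G#3 spans 11 semitones — one semitone narrower than the perfect octave (12) — giving a diminished octave.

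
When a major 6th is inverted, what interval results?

Interval numbers invert to sum to nine: 6 + 3 = 9, so a sixth inverts to a third.
Quality inverts too: major becomes minor. That makes the inversion a minor third.

minor third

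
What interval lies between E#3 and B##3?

E to B spans five letter names (E-F-G-A-B), so the interval is some kind of fifth.
The perfect fifth is 7 semitones; here we have 8, one semitone wider: augmented.

A5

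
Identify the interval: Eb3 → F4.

E to F spans two letter names (E-F), plus an octave, so the interval is some kind of ninth.
Eb3 to F4 is 14 semitones, matching the major ninth exactly, so the quality is major.
(Equivalently, a compound major second: a major second plus an octave.)

major ninth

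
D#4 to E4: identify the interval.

D to E spans two letter names (D-E) — that makes it a second of some quality.
At 1 semitone, D#4→E4 falls one short of a major second: minor.

minor second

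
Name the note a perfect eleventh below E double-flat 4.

B double-flat 2

Counting four letter names plus an octave down from E lands on B.
A perfect eleventh spans 17 semitones, so from Ebb4 the target pitch is Bbb2.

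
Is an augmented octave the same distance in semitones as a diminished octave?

No

13 semitones (augmented octave) vs 11 semitones (diminished octave): not equal.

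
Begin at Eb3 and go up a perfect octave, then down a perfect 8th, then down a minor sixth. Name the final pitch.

Up a perfect octave from Eb3: Eb4 (12 semitones up).
A perfect octave down from Eb4 is Eb3.
A minor sixth down from Eb3 is G2.

G2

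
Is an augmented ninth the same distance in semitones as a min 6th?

No

An augmented ninth spans 15 semitones; a minor sixth spans 8 semitones. They differ by 7.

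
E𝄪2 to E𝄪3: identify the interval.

perfect octave

E to E is the same letter name, plus an octave — that makes it an octave of some quality.
E##2 to E##3 is 12 semitones, matching the perfect octave exactly, so the quality is perfect.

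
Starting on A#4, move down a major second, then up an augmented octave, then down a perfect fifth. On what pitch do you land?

A major second down from A#4 is G#4.
G#4 up an augmented octave → G##5 (13 semitones).
G##5 down a perfect fifth → C##5 (7 semitones).

C##5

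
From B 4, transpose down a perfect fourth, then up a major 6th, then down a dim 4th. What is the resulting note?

A double-sharp 4

Down a perfect fourth from B4: F#4 (5 semitones down).
A major sixth up from F#4 is D#5.
D#5 down a diminished fourth → A##4 (4 semitones).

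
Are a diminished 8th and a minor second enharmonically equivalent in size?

No

A diminished octave is 11 semitones but a minor second is 1 semitone — different sizes.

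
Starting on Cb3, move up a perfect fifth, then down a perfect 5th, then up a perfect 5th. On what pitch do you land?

Gb3

Up a perfect fifth from Cb3: Gb3 (7 semitones up).
Gb3 down a perfect fifth → Cb3 (7 semitones).
A perfect fifth up from Cb3 is Gb3.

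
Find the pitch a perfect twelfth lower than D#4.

Counting five letter names plus an octave down from D lands on G.
A perfect twelfth is 19 semitones; 19 semitones down from D#4 gives G#2.

G#2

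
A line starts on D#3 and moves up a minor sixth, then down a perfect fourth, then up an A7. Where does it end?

D#3 up a minor sixth → B3 (8 semitones).
B3 down a perfect fourth → F#3 (5 semitones).
F#3 up an augmented seventh → E##4 (12 semitones).

E##4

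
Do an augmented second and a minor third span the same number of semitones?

Yes

Both span 3 semitones: an augmented second and a minor third are the same chromatic distance.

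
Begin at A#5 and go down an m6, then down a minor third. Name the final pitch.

A#5 down a minor sixth → C##5 (8 semitones).
Down a minor third from C##5: A##4 (3 semitones down).

A##4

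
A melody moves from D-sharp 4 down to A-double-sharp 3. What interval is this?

Descending from D#4 to A##3 is the same interval as ascending A##3 to D#4.
A to D spans four letter names (A-B-C-D) — that makes it a fourth of some quality.
A##3 to D#4 spans 4 semitones — one semitone narrower than the perfect fourth (5) — giving a diminished fourth.

diminished fourth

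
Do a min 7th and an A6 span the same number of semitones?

A minor seventh = 10 semitones = an augmented sixth; enharmonically equal.

Yes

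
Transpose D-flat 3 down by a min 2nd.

C 3

The second takes the letter from D down to C.
A minor second spans 1 semitone, so from Db3 the target pitch is C3.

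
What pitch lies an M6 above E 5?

Counting six letter names up from E lands on C.
A major sixth is 9 semitones; 9 semitones up from E5 gives C#6.

C sharp 6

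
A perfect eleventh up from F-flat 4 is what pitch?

B-double-flat 5

Counting four letter names plus an octave up from F lands on B.
Moving 17 semitones up from Fb4 (the size of a perfect eleventh) reaches Bbb5.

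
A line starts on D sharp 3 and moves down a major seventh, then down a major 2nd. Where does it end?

D#3 down a major seventh → E2 (11 semitones).
E2 down a major second → D2 (2 semitones).

D 2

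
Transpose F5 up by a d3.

The third takes the letter from F up to A.
A diminished third spans 2 semitones, so from F5 the target pitch is Abb5.

Abb5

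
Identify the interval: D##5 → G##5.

D to G spans four letter names (D-E-F-G), so the interval is some kind of fourth.
The perfect fourth spans 5 semitones, and D##5 to G##5 is exactly 5 semitones — so this is a perfect fourth.

perfect 4th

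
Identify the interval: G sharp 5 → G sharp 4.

P8

Descending from G#5 to G#4 is the same interval as ascending G#4 to G#5.
G to G is the same letter name, plus an octave — that makes it an octave of some quality.
Counting semitones, G#4→G#5 is 12, which is the perfect octave.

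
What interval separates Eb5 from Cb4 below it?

major tenth

Descending from Eb5 to Cb4 is the same interval as ascending Cb4 to Eb5.
C to E spans three letter names (C-D-E), plus an octave, so the interval is some kind of tenth.
Cb4 to Eb5 is 16 semitones, matching the major tenth exactly, so the quality is major.
(Equivalently, a compound major third: a major third plus an octave.)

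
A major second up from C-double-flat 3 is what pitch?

Two letter names up from C: D.
A major second is 2 semitones; 2 semitones up from Cbb3 gives Dbb3.

D-double-flat 3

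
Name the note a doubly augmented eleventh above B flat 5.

Four letters up from B (plus an octave) reaches E.
Moving 19 semitones up from Bb5 (the size of a doubly augmented eleventh) reaches E#7.

E sharp 7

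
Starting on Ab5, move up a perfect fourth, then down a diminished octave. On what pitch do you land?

D5

Ab5 up a perfect fourth → Db6 (5 semitones).
A diminished octave down from Db6 is D5.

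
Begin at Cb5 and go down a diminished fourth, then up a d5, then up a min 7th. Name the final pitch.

A diminished fourth down from Cb5 is G4.
G4 up a diminished fifth → Db5 (6 semitones).
Up a minor seventh from Db5: Cb6 (10 semitones up).

Cb6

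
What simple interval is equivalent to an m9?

minor second

Subtracting seven from the interval number removes an octave: 9 − 7 = 2.
That makes a minor ninth a compound minor second — an octave plus a minor second.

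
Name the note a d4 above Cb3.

Fbb3

Counting four letter names up from C lands on F.
A diminished fourth is 4 semitones; 4 semitones up from Cb3 gives Fbb3.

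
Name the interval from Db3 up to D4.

augmented 8th

D to D is the same letter name, plus an octave — that makes it an octave of some quality.
The perfect octave is 12 semitones; here we have 13, one semitone wider: augmented.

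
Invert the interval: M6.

minor third

The rule of nine gives the new number: 9 − 6 = 3, so a sixth becomes a third.
Quality inverts too: major becomes minor. That makes the inversion a minor third.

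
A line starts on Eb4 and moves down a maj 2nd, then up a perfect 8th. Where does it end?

A major second down from Eb4 is Db4.
A perfect octave up from Db4 is Db5.

Db5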